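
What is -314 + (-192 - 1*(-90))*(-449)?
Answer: 45484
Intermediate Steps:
-314 + (-192 - 1*(-90))*(-449) = -314 + (-192 + 90)*(-449) = -314 - 102*(-449) = -314 + 45798 = 45484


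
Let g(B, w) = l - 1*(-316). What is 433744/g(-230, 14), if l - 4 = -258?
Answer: 216872/31 ≈ 6995.9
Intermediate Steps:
l = -254 (l = 4 - 258 = -254)
g(B, w) = 62 (g(B, w) = -254 - 1*(-316) = -254 + 316 = 62)
433744/g(-230, 14) = 433744/62 = 433744*(1/62) = 216872/31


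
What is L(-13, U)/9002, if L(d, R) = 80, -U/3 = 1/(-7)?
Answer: 40/4501 ≈ 0.0088869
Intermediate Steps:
U = 3/7 (U = -3/(-7) = -3*(-⅐) = 3/7 ≈ 0.42857)
L(-13, U)/9002 = 80/9002 = 80*(1/9002) = 40/4501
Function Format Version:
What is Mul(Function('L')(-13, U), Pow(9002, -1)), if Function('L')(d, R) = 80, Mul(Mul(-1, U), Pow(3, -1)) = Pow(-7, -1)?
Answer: Rational(40, 4501) ≈ 0.0088869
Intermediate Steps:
U = Rational(3, 7) (U = Mul(-3, Pow(-7, -1)) = Mul(-3, Rational(-1, 7)) = Rational(3, 7) ≈ 0.42857)
Mul(Function('L')(-13, U), Pow(9002, -1)) = Mul(80, Pow(9002, -1)) = Mul(80, Rational(1, 9002)) = Rational(40, 4501)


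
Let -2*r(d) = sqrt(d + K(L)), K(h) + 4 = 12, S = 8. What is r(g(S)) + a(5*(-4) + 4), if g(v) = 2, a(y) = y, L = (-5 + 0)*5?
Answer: -16 - sqrt(10)/2 ≈ -17.581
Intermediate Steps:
L = -25 (L = -5*5 = -25)
K(h) = 8 (K(h) = -4 + 12 = 8)
r(d) = -sqrt(8 + d)/2 (r(d) = -sqrt(d + 8)/2 = -sqrt(8 + d)/2)
r(g(S)) + a(5*(-4) + 4) = -sqrt(8 + 2)/2 + (5*(-4) + 4) = -sqrt(10)/2 + (-20 + 4) = -sqrt(10)/2 - 16 = -16 - sqrt(10)/2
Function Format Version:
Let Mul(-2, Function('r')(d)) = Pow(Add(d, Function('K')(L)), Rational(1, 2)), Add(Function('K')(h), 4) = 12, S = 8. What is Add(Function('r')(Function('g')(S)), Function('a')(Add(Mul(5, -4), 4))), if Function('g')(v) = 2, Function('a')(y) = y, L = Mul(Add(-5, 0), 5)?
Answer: Add(-16, Mul(Rational(-1, 2), Pow(10, Rational(1, 2)))) ≈ -17.581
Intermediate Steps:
L = -25 (L = Mul(-5, 5) = -25)
Function('K')(h) = 8 (Function('K')(h) = Add(-4, 12) = 8)
Function('r')(d) = Mul(Rational(-1, 2), Pow(Add(8, d), Rational(1, 2))) (Function('r')(d) = Mul(Rational(-1, 2), Pow(Add(d, 8), Rational(1, 2))) = Mul(Rational(-1, 2), Pow(Add(8, d), Rational(1, 2))))
Add(Function('r')(Function('g')(S)), Function('a')(Add(Mul(5, -4), 4))) = Add(Mul(Rational(-1, 2), Pow(Add(8, 2), Rational(1, 2))), Add(Mul(5, -4), 4)) = Add(Mul(Rational(-1, 2), Pow(10, Rational(1, 2))), Add(-20, 4)) = Add(Mul(Rational(-1, 2), Pow(10, Rational(1, 2))), -16) = Add(-16, Mul(Rational(-1, 2), Pow(10, Rational(1, 2))))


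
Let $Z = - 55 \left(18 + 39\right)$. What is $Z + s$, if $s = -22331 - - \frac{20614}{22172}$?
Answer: $- \frac{282305769}{11086} \approx -25465.0$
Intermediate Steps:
$Z = -3135$ ($Z = \left(-55\right) 57 = -3135$)
$s = - \frac{247551159}{11086}$ ($s = -22331 - \left(-20614\right) \frac{1}{22172} = -22331 - - \frac{10307}{11086} = -22331 + \frac{10307}{11086} = - \frac{247551159}{11086} \approx -22330.0$)
$Z + s = -3135 - \frac{247551159}{11086} = - \frac{282305769}{11086}$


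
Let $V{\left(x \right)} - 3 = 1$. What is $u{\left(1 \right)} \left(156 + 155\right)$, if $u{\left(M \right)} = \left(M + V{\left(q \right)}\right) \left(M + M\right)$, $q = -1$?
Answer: $3110$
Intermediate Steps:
$V{\left(x \right)} = 4$ ($V{\left(x \right)} = 3 + 1 = 4$)
$u{\left(M \right)} = 2 M \left(4 + M\right)$ ($u{\left(M \right)} = \left(M + 4\right) \left(M + M\right) = \left(4 + M\right) 2 M = 2 M \left(4 + M\right)$)
$u{\left(1 \right)} \left(156 + 155\right) = 2 \cdot 1 \left(4 + 1\right) \left(156 + 155\right) = 2 \cdot 1 \cdot 5 \cdot 311 = 10 \cdot 311 = 3110$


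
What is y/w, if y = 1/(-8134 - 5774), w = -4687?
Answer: 1/65186796 ≈ 1.5341e-8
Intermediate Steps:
y = -1/13908 (y = 1/(-13908) = -1/13908 ≈ -7.1901e-5)
y/w = -1/13908/(-4687) = -1/13908*(-1/4687) = 1/65186796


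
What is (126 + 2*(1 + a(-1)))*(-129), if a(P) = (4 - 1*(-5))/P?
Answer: -14190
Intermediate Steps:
a(P) = 9/P (a(P) = (4 + 5)/P = 9/P)
(126 + 2*(1 + a(-1)))*(-129) = (126 + 2*(1 + 9/(-1)))*(-129) = (126 + 2*(1 + 9*(-1)))*(-129) = (126 + 2*(1 - 9))*(-129) = (126 + 2*(-8))*(-129) = (126 - 16)*(-129) = 110*(-129) = -14190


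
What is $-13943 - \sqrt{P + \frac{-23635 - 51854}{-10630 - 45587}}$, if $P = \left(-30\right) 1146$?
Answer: $-13943 - \frac{i \sqrt{12072069630523}}{18739} \approx -13943.0 - 185.41 i$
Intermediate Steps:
$P = -34380$
$-13943 - \sqrt{P + \frac{-23635 - 51854}{-10630 - 45587}} = -13943 - \sqrt{-34380 + \frac{-23635 - 51854}{-10630 - 45587}} = -13943 - \sqrt{-34380 - \frac{75489}{-56217}} = -13943 - \sqrt{-34380 - - \frac{25163}{18739}} = -13943 - \sqrt{-34380 + \frac{25163}{18739}} = -13943 - \sqrt{- \frac{644221657}{18739}} = -13943 - \frac{i \sqrt{12072069630523}}{18739}$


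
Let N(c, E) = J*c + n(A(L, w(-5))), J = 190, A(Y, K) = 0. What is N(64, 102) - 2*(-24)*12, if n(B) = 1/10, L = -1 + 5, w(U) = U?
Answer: 127361/10 ≈ 12736.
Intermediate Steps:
L = 4
n(B) = 1/10
N(c, E) = 1/10 + 190*c (N(c, E) = 190*c + 1/10 = 1/10 + 190*c)
N(64, 102) - 2*(-24)*12 = (1/10 + 190*64) - 2*(-24)*12 = (1/10 + 12160) - (-48)*12 = 121601/10 - 1*(-576) = 121601/10 + 576 = 127361/10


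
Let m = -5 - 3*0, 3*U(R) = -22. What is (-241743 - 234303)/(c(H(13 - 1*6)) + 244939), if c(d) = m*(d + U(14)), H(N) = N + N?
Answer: -1428138/734717 ≈ -1.9438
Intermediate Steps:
U(R) = -22/3 (U(R) = (1/3)*(-22) = -22/3)
m = -5 (m = -5 + 0 = -5)
H(N) = 2*N
c(d) = 110/3 - 5*d (c(d) = -5*(d - 22/3) = -5*(-22/3 + d) = 110/3 - 5*d)
(-241743 - 234303)/(c(H(13 - 1*6)) + 244939) = (-241743 - 234303)/((110/3 - 10*(13 - 1*6)) + 244939) = -476046/((110/3 - 10*(13 - 6)) + 244939) = -476046/((110/3 - 10*7) + 244939) = -476046/((110/3 - 5*14) + 244939) = -476046/((110/3 - 70) + 244939) = -476046/(-100/3 + 244939) = -476046/734717/3 = -476046*3/734717 = -1428138/734717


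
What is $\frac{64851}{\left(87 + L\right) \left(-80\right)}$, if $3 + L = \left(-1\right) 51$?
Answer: $- \frac{21617}{880} \approx -24.565$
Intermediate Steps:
$L = -54$ ($L = -3 - 51 = -54$)
$\frac{64851}{\left(87 + L\right) \left(-80\right)} = \frac{64851}{\left(87 - 54\right) \left(-80\right)} = \frac{64851}{33 \left(-80\right)} = \frac{64851}{-2640} = 64851 \left(- \frac{1}{2640}\right) = - \frac{21617}{880}$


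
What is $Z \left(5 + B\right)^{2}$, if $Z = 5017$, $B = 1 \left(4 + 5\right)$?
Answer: $983332$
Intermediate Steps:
$B = 9$ ($B = 1 \cdot 9 = 9$)
$Z \left(5 + B\right)^{2} = 5017 \left(5 + 9\right)^{2} = 5017 \cdot 14^{2} = 5017 \cdot 196 = 983332$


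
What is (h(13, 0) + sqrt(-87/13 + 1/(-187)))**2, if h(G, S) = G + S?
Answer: (31603 + I*sqrt(39581542))**2/5909761 ≈ 162.3 + 67.288*I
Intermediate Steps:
(h(13, 0) + sqrt(-87/13 + 1/(-187)))**2 = ((13 + 0) + sqrt(-87/13 + 1/(-187)))**2 = (13 + sqrt(-87*1/13 - 1/187))**2 = (13 + sqrt(-87/13 - 1/187))**2 = (13 + sqrt(-16282/2431))**2 = (13 + I*sqrt(39581542)/2431)**2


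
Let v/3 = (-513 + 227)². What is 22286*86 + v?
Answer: 2161984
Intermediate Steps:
v = 245388 (v = 3*(-513 + 227)² = 3*(-286)² = 3*81796 = 245388)
22286*86 + v = 22286*86 + 245388 = 1916596 + 245388 = 2161984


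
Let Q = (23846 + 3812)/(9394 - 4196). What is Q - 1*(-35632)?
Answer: 92621397/2599 ≈ 35637.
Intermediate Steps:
Q = 13829/2599 (Q = 27658/5198 = 27658*(1/5198) = 13829/2599 ≈ 5.3209)
Q - 1*(-35632) = 13829/2599 - 1*(-35632) = 13829/2599 + 35632 = 92621397/2599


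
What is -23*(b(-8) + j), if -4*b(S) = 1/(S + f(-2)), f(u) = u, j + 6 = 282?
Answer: -253943/40 ≈ -6348.6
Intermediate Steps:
j = 276 (j = -6 + 282 = 276)
b(S) = -1/(4*(-2 + S)) (b(S) = -1/(4*(S - 2)) = -1/(4*(-2 + S)))
-23*(b(-8) + j) = -23*(-1/(-8 + 4*(-8)) + 276) = -23*(-1/(-8 - 32) + 276) = -23*(-1/(-40) + 276) = -23*(-1*(-1/40) + 276) = -23*(1/40 + 276) = -23*11041/40 = -253943/40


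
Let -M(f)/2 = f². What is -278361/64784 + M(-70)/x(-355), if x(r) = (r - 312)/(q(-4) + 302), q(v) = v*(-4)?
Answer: 201707190813/43210928 ≈ 4668.0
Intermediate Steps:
q(v) = -4*v
M(f) = -2*f²
x(r) = -52/53 + r/318 (x(r) = (r - 312)/(-4*(-4) + 302) = (-312 + r)/(16 + 302) = (-312 + r)/318 = (-312 + r)*(1/318) = -52/53 + r/318)
-278361/64784 + M(-70)/x(-355) = -278361/64784 + (-2*(-70)²)/(-52/53 + (1/318)*(-355)) = -278361*1/64784 + (-2*4900)/(-52/53 - 355/318) = -278361/64784 - 9800/(-667/318) = -278361/64784 - 9800*(-318/667) = -278361/64784 + 3116400/667 = 201707190813/43210928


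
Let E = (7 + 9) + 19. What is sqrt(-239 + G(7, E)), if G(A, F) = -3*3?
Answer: 2*I*sqrt(62) ≈ 15.748*I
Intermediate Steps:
E = 35 (E = 16 + 19 = 35)
G(A, F) = -9
sqrt(-239 + G(7, E)) = sqrt(-239 - 9) = sqrt(-248) = 2*I*sqrt(62)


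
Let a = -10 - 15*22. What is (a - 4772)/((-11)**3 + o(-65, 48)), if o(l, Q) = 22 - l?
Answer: 1278/311 ≈ 4.1093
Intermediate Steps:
a = -340 (a = -10 - 330 = -340)
(a - 4772)/((-11)**3 + o(-65, 48)) = (-340 - 4772)/((-11)**3 + (22 - 1*(-65))) = -5112/(-1331 + (22 + 65)) = -5112/(-1331 + 87) = -5112/(-1244) = -5112*(-1/1244) = 1278/311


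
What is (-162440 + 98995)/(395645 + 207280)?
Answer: -12689/120585 ≈ -0.10523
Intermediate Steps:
(-162440 + 98995)/(395645 + 207280) = -63445/602925 = -63445*1/602925 = -12689/120585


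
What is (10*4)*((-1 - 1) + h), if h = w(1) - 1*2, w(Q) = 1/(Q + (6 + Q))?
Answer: -155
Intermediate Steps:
w(Q) = 1/(6 + 2*Q)
h = -15/8 (h = 1/(2*(3 + 1)) - 1*2 = (½)/4 - 2 = (½)*(¼) - 2 = ⅛ - 2 = -15/8 ≈ -1.8750)
(10*4)*((-1 - 1) + h) = (10*4)*((-1 - 1) - 15/8) = 40*(-2 - 15/8) = 40*(-31/8) = -155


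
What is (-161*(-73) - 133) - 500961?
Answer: -489341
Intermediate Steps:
(-161*(-73) - 133) - 500961 = (11753 - 133) - 500961 = 11620 - 500961 = -489341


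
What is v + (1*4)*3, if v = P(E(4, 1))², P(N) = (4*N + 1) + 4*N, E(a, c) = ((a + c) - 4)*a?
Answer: 1101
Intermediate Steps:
E(a, c) = a*(-4 + a + c) (E(a, c) = (-4 + a + c)*a = a*(-4 + a + c))
P(N) = 1 + 8*N (P(N) = (1 + 4*N) + 4*N = 1 + 8*N)
v = 1089 (v = (1 + 8*(4*(-4 + 4 + 1)))² = (1 + 8*(4*1))² = (1 + 8*4)² = (1 + 32)² = 33² = 1089)
v + (1*4)*3 = 1089 + (1*4)*3 = 1089 + 4*3 = 1089 + 12 = 1101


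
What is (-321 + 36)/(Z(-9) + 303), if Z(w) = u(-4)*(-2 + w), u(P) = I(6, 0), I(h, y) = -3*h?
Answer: -95/167 ≈ -0.56886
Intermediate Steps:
u(P) = -18 (u(P) = -3*6 = -18)
Z(w) = 36 - 18*w (Z(w) = -18*(-2 + w) = 36 - 18*w)
(-321 + 36)/(Z(-9) + 303) = (-321 + 36)/((36 - 18*(-9)) + 303) = -285/((36 + 162) + 303) = -285/(198 + 303) = -285/501 = -285*1/501 = -95/167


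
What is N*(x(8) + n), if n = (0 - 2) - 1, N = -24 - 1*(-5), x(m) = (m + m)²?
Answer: -4807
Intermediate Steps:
x(m) = 4*m² (x(m) = (2*m)² = 4*m²)
N = -19 (N = -24 + 5 = -19)
n = -3 (n = -2 - 1 = -3)
N*(x(8) + n) = -19*(4*8² - 3) = -19*(4*64 - 3) = -19*(256 - 3) = -19*253 = -4807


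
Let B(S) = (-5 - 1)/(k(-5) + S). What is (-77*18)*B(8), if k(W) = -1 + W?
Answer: 4158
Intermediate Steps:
B(S) = -6/(-6 + S) (B(S) = (-5 - 1)/((-1 - 5) + S) = -6/(-6 + S))
(-77*18)*B(8) = (-77*18)*(-6/(-6 + 8)) = -(-8316)/2 = -1386*(-3) = 4158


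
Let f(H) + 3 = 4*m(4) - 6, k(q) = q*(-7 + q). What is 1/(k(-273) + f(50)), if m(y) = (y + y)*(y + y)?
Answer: 1/76687 ≈ 1.3040e-5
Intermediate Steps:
m(y) = 4*y² (m(y) = (2*y)*(2*y) = 4*y²)
f(H) = 247 (f(H) = -3 + (4*(4*4²) - 6) = -3 + (4*(4*16) - 6) = -3 + (4*64 - 6) = -3 + (256 - 6) = -3 + 250 = 247)
1/(k(-273) + f(50)) = 1/(-273*(-7 - 273) + 247) = 1/(-273*(-280) + 247) = 1/(76440 + 247) = 1/76687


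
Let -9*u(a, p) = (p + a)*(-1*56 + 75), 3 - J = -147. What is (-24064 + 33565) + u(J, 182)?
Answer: 79201/9 ≈ 8800.1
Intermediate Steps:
J = 150 (J = 3 - 1*(-147) = 3 + 147 = 150)
u(a, p) = -19*a/9 - 19*p/9 (u(a, p) = -(p + a)*(-1*56 + 75)/9 = -(a + p)*(-56 + 75)/9 = -(a + p)*19/9 = -(19*a + 19*p)/9 = -19*a/9 - 19*p/9)
(-24064 + 33565) + u(J, 182) = (-24064 + 33565) + (-19/9*150 - 19/9*182) = 9501 + (-950/3 - 3458/9) = 9501 - 6308/9 = 79201/9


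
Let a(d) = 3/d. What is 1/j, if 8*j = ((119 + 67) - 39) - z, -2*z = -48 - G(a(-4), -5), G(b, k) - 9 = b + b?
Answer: 32/477 ≈ 0.067086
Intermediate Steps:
G(b, k) = 9 + 2*b (G(b, k) = 9 + (b + b) = 9 + 2*b)
z = 111/4 (z = -(-48 - (9 + 2*(3/(-4))))/2 = -(-48 - (9 + 2*(3*(-¼))))/2 = -(-48 - (9 + 2*(-¾)))/2 = -(-48 - (9 - 3/2))/2 = -(-48 - 1*15/2)/2 = -(-48 - 15/2)/2 = -½*(-111/2) = 111/4 ≈ 27.750)
j = 477/32 (j = (((119 + 67) - 39) - 1*111/4)/8 = ((186 - 39) - 111/4)/8 = (147 - 111/4)/8 = (⅛)*(477/4) = 477/32 ≈ 14.906)
1/j = 1/(477/32) = 32/477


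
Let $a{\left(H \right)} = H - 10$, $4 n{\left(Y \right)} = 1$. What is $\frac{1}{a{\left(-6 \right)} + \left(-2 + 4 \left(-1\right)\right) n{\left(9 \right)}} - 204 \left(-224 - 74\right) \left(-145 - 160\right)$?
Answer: $- \frac{648954602}{35} \approx -1.8542 \cdot 10^{7}$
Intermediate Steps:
$n{\left(Y \right)} = \frac{1}{4}$ ($n{\left(Y \right)} = \frac{1}{4} \cdot 1 = \frac{1}{4}$)
$a{\left(H \right)} = -10 + H$
$\frac{1}{a{\left(-6 \right)} + \left(-2 + 4 \left(-1\right)\right) n{\left(9 \right)}} - 204 \left(-224 - 74\right) \left(-145 - 160\right) = \frac{1}{\left(-10 - 6\right) + \left(-2 + 4 \left(-1\right)\right) \frac{1}{4}} - 204 \left(-224 - 74\right) \left(-145 - 160\right) = \frac{1}{-16 + \left(-2 - 4\right) \frac{1}{4}} - 204 \left(-224 - 74\right) \left(-305\right) = \frac{1}{-16 - \frac{3}{2}} - 204 \left(\left(-298\right) \left(-305\right)\right) = \frac{1}{-16 - \frac{3}{2}} - 18541560 = \frac{1}{- \frac{35}{2}} - 18541560 = - \frac{2}{35} - 18541560 = - \frac{648954602}{35}$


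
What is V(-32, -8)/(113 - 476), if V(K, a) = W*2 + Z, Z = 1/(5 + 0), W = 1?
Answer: -1/165 ≈ -0.0060606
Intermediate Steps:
Z = ⅕ (Z = 1/5 = ⅕ ≈ 0.20000)
V(K, a) = 11/5 (V(K, a) = 1*2 + ⅕ = 2 + ⅕ = 11/5)
V(-32, -8)/(113 - 476) = 11/(5*(113 - 476)) = (11/5)/(-363) = (11/5)*(-1/363) = -1/165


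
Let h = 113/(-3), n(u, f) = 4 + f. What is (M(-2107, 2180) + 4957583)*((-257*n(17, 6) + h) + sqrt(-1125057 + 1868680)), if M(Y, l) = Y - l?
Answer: -38749634608/3 + 4953296*sqrt(743623) ≈ -8.6451e+9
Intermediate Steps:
h = -113/3 (h = 113*(-1/3) = -113/3 ≈ -37.667)
(M(-2107, 2180) + 4957583)*((-257*n(17, 6) + h) + sqrt(-1125057 + 1868680)) = ((-2107 - 1*2180) + 4957583)*((-257*(4 + 6) - 113/3) + sqrt(-1125057 + 1868680)) = ((-2107 - 2180) + 4957583)*((-257*10 - 113/3) + sqrt(743623)) = (-4287 + 4957583)*((-2570 - 113/3) + sqrt(743623)) = 4953296*(-7823/3 + sqrt(743623)) = -38749634608/3 + 4953296*sqrt(743623)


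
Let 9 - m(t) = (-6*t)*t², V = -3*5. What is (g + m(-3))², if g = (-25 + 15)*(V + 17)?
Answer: 29929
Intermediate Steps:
V = -15
m(t) = 9 + 6*t³ (m(t) = 9 - (-6*t)*t² = 9 - (-6)*t³ = 9 + 6*t³)
g = -20 (g = (-25 + 15)*(-15 + 17) = -10*2 = -20)
(g + m(-3))² = (-20 + (9 + 6*(-3)³))² = (-20 + (9 + 6*(-27)))² = (-20 + (9 - 162))² = (-20 - 153)² = (-173)² = 29929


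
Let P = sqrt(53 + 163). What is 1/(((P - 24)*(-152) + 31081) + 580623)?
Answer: 76919/47331636680 + 57*sqrt(6)/23665818340 ≈ 1.6310e-6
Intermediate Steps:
P = 6*sqrt(6) (P = sqrt(216) = 6*sqrt(6) ≈ 14.697)
1/(((P - 24)*(-152) + 31081) + 580623) = 1/(((6*sqrt(6) - 24)*(-152) + 31081) + 580623) = 1/(((-24 + 6*sqrt(6))*(-152) + 31081) + 580623) = 1/(((3648 - 912*sqrt(6)) + 31081) + 580623) = 1/((34729 - 912*sqrt(6)) + 580623) = 1/(615352 - 912*sqrt(6))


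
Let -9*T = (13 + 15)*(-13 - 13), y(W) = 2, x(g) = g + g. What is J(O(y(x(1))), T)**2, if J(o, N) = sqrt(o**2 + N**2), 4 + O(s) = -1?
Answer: 532009/81 ≈ 6568.0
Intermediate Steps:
x(g) = 2*g
O(s) = -5 (O(s) = -4 - 1 = -5)
T = 728/9 (T = -(13 + 15)*(-13 - 13)/9 = -28*(-26)/9 = -1/9*(-728) = 728/9 ≈ 80.889)
J(o, N) = sqrt(N**2 + o**2)
J(O(y(x(1))), T)**2 = (sqrt((728/9)**2 + (-5)**2))**2 = (sqrt(529984/81 + 25))**2 = (sqrt(532009/81))**2 = (sqrt(532009)/9)**2 = 532009/81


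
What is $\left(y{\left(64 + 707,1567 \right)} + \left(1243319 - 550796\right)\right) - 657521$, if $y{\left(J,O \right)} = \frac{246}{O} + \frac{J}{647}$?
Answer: $\frac{35488110017}{1013849} \approx 35003.0$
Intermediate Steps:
$y{\left(J,O \right)} = \frac{246}{O} + \frac{J}{647}$ ($y{\left(J,O \right)} = \frac{246}{O} + J \frac{1}{647} = \frac{246}{O} + \frac{J}{647}$)
$\left(y{\left(64 + 707,1567 \right)} + \left(1243319 - 550796\right)\right) - 657521 = \left(\left(\frac{246}{1567} + \frac{64 + 707}{647}\right) + \left(1243319 - 550796\right)\right) - 657521 = \left(\left(246 \cdot \frac{1}{1567} + \frac{1}{647} \cdot 771\right) + 692523\right) - 657521 = \left(\left(\frac{246}{1567} + \frac{771}{647}\right) + 692523\right) - 657521 = \left(\frac{1367319}{1013849} + 692523\right) - 657521 = \frac{702115118346}{1013849} - 657521 = \frac{35488110017}{1013849}$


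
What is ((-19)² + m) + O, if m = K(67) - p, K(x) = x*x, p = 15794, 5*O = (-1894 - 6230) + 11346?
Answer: -51498/5 ≈ -10300.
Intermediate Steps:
O = 3222/5 (O = ((-1894 - 6230) + 11346)/5 = (-8124 + 11346)/5 = (⅕)*3222 = 3222/5 ≈ 644.40)
K(x) = x²
m = -11305 (m = 67² - 1*15794 = 4489 - 15794 = -11305)
((-19)² + m) + O = ((-19)² - 11305) + 3222/5 = (361 - 11305) + 3222/5 = -10944 + 3222/5 = -51498/5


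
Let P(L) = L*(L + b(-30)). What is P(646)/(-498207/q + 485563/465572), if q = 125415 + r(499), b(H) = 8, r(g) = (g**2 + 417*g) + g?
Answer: 57336897430471152/25565514235 ≈ 2.2427e+6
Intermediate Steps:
r(g) = g**2 + 418*g
P(L) = L*(8 + L) (P(L) = L*(L + 8) = L*(8 + L))
q = 582998 (q = 125415 + 499*(418 + 499) = 125415 + 499*917 = 125415 + 457583 = 582998)
P(646)/(-498207/q + 485563/465572) = (646*(8 + 646))/(-498207/582998 + 485563/465572) = (646*654)/(-498207*1/582998 + 485563*(1/465572)) = 422484/(-498207/582998 + 485563/465572) = 422484/(25565514235/135713772428) = 422484*(135713772428/25565514235) = 57336897430471152/25565514235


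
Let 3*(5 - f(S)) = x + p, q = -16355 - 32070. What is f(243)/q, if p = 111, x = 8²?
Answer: 32/29055 ≈ 0.0011014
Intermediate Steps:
x = 64
q = -48425
f(S) = -160/3 (f(S) = 5 - (64 + 111)/3 = 5 - ⅓*175 = 5 - 175/3 = -160/3)
f(243)/q = -160/3/(-48425) = -160/3*(-1/48425) = 32/29055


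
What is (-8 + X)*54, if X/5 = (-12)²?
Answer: 38448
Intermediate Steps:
X = 720 (X = 5*(-12)² = 5*144 = 720)
(-8 + X)*54 = (-8 + 720)*54 = 712*54 = 38448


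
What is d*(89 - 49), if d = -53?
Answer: -2120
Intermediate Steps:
d*(89 - 49) = -53*(89 - 49) = -53*40 = -2120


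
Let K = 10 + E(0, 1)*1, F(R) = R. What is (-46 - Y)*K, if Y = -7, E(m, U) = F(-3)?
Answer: -273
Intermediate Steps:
E(m, U) = -3
K = 7 (K = 10 - 3*1 = 10 - 3 = 7)
(-46 - Y)*K = (-46 - 1*(-7))*7 = (-46 + 7)*7 = -39*7 = -273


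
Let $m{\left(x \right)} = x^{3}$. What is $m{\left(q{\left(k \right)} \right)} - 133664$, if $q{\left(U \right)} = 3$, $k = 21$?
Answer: $-133637$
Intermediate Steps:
$m{\left(q{\left(k \right)} \right)} - 133664 = 3^{3} - 133664 = 27 - 133664 = -133637$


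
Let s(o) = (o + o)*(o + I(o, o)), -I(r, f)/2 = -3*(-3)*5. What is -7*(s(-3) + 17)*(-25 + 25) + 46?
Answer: 46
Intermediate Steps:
I(r, f) = -90 (I(r, f) = -2*(-3*(-3))*5 = -18*5 = -2*45 = -90)
s(o) = 2*o*(-90 + o) (s(o) = (o + o)*(o - 90) = (2*o)*(-90 + o) = 2*o*(-90 + o))
-7*(s(-3) + 17)*(-25 + 25) + 46 = -7*(2*(-3)*(-90 - 3) + 17)*(-25 + 25) + 46 = -7*(2*(-3)*(-93) + 17)*0 + 46 = -7*(558 + 17)*0 + 46 = -4025*0 + 46 = -7*0 + 46 = 0 + 46 = 46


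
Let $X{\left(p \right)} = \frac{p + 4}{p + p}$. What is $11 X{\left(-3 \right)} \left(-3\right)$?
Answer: $\frac{11}{2} \approx 5.5$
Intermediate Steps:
$X{\left(p \right)} = \frac{4 + p}{2 p}$
$11 X{\left(-3 \right)} \left(-3\right) = 11 \frac{4 - 3}{2 \left(-3\right)} \left(-3\right) = 11 \cdot \frac{1}{2} \left(- \frac{1}{3}\right) 1 \left(-3\right) = 11 \left(- \frac{1}{6}\right) \left(-3\right) = \left(- \frac{11}{6}\right) \left(-3\right) = \frac{11}{2}$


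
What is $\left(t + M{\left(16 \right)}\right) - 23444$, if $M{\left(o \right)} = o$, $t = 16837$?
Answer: $-6591$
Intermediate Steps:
$\left(t + M{\left(16 \right)}\right) - 23444 = \left(16837 + 16\right) - 23444 = 16853 - 23444 = -6591$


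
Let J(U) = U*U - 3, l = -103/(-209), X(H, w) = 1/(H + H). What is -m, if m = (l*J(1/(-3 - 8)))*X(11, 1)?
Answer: 18643/278179 ≈ 0.067018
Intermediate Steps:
X(H, w) = 1/(2*H)
l = 103/209 (l = -103*(-1/209) = 103/209 ≈ 0.49282)
J(U) = -3 + U² (J(U) = U² - 3 = -3 + U²)
m = -18643/278179 (m = (103*(-3 + (1/(-3 - 8))²)/209)*((½)/11) = (103*(-3 + (1/(-11))²)/209)*((½)*(1/11)) = (103*(-3 + (-1/11)²)/209)*(1/22) = (103*(-3 + 1/121)/209)*(1/22) = ((103/209)*(-362/121))*(1/22) = -37286/25289*1/22 = -18643/278179 ≈ -0.067018)
-m = -1*(-18643/278179) = 18643/278179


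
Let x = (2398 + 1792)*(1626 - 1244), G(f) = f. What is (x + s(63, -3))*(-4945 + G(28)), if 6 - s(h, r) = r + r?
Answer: -7870110864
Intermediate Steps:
s(h, r) = 6 - 2*r (s(h, r) = 6 - (r + r) = 6 - 2*r)
x = 1600580 (x = 4190*382 = 1600580)
(x + s(63, -3))*(-4945 + G(28)) = (1600580 + (6 - 2*(-3)))*(-4945 + 28) = (1600580 + (6 + 6))*(-4917) = (1600580 + 12)*(-4917) = 1600592*(-4917) = -7870110864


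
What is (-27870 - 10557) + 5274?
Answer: -33153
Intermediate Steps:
(-27870 - 10557) + 5274 = -38427 + 5274 = -33153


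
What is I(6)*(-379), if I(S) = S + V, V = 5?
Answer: -4169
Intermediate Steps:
I(S) = 5 + S (I(S) = S + 5 = 5 + S)
I(6)*(-379) = (5 + 6)*(-379) = 11*(-379) = -4169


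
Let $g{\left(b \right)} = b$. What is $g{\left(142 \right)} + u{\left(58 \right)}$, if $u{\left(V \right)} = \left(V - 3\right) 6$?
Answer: $472$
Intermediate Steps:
$u{\left(V \right)} = -18 + 6 V$ ($u{\left(V \right)} = \left(-3 + V\right) 6 = -18 + 6 V$)
$g{\left(142 \right)} + u{\left(58 \right)} = 142 + \left(-18 + 6 \cdot 58\right) = 142 + \left(-18 + 348\right) = 142 + 330 = 472$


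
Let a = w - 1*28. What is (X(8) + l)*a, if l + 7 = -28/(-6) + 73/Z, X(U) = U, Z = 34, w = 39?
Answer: 8767/102 ≈ 85.951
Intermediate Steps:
a = 11 (a = 39 - 1*28 = 39 - 28 = 11)
l = -19/102 (l = -7 + (-28/(-6) + 73/34) = -7 + (-28*(-⅙) + 73*(1/34)) = -7 + (14/3 + 73/34) = -7 + 695/102 = -19/102 ≈ -0.18627)
(X(8) + l)*a = (8 - 19/102)*11 = (797/102)*11 = 8767/102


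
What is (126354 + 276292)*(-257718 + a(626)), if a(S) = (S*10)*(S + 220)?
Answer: 2028627988332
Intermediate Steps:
a(S) = 10*S*(220 + S) (a(S) = (10*S)*(220 + S) = 10*S*(220 + S))
(126354 + 276292)*(-257718 + a(626)) = (126354 + 276292)*(-257718 + 10*626*(220 + 626)) = 402646*(-257718 + 10*626*846) = 402646*(-257718 + 5295960) = 402646*5038242 = 2028627988332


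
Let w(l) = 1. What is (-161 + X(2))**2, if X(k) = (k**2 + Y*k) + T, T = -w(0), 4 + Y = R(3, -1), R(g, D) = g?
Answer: 25600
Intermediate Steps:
Y = -1 (Y = -4 + 3 = -1)
T = -1 (T = -1*1 = -1)
X(k) = -1 + k**2 - k (X(k) = (k**2 - k) - 1 = -1 + k**2 - k)
(-161 + X(2))**2 = (-161 + (-1 + 2**2 - 1*2))**2 = (-161 + (-1 + 4 - 2))**2 = (-161 + 1)**2 = (-160)**2 = 25600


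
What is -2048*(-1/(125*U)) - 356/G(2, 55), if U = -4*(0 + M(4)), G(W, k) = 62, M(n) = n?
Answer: -26218/3875 ≈ -6.7659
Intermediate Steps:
U = -16 (U = -4*(0 + 4) = -4*4 = -16)
-2048*(-1/(125*U)) - 356/G(2, 55) = -2048/(-5*25*(-16)) - 356/62 = -2048/((-125*(-16))) - 356*1/62 = -2048/2000 - 178/31 = -2048*1/2000 - 178/31 = -128/125 - 178/31 = -26218/3875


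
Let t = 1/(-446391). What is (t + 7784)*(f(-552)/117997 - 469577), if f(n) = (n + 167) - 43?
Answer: -192528950341421768471/52672798827 ≈ -3.6552e+9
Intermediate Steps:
t = -1/446391 ≈ -2.2402e-6
f(n) = 124 + n (f(n) = (167 + n) - 43 = 124 + n)
(t + 7784)*(f(-552)/117997 - 469577) = (-1/446391 + 7784)*((124 - 552)/117997 - 469577) = 3474707543*(-428*1/117997 - 469577)/446391 = 3474707543*(-428/117997 - 469577)/446391 = (3474707543/446391)*(-55408677697/117997) = -192528950341421768471/52672798827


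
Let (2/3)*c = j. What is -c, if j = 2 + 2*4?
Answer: -15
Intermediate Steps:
j = 10 (j = 2 + 8 = 10)
c = 15 (c = (3/2)*10 = 15)
-c = -1*15 = -15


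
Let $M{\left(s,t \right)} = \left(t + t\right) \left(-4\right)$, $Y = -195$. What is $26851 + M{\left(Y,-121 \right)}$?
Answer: $27819$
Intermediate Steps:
$M{\left(s,t \right)} = - 8 t$ ($M{\left(s,t \right)} = 2 t \left(-4\right) = - 8 t$)
$26851 + M{\left(Y,-121 \right)} = 26851 - -968 = 26851 + 968 = 27819$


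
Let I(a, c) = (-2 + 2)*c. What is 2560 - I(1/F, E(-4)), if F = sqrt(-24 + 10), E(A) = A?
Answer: 2560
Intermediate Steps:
F = I*sqrt(14) (F = sqrt(-14) = I*sqrt(14) ≈ 3.7417*I)
I(a, c) = 0 (I(a, c) = 0*c = 0)
2560 - I(1/F, E(-4)) = 2560 - 1*0 = 2560 + 0 = 2560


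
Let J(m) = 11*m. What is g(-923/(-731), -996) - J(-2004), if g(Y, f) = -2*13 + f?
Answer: 21022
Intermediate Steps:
g(Y, f) = -26 + f
g(-923/(-731), -996) - J(-2004) = (-26 - 996) - 11*(-2004) = -1022 - 1*(-22044) = -1022 + 22044 = 21022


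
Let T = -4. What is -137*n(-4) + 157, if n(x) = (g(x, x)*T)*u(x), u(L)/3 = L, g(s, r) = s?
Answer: 26461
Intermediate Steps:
u(L) = 3*L
n(x) = -12*x² (n(x) = (x*(-4))*(3*x) = (-4*x)*(3*x) = -12*x²)
-137*n(-4) + 157 = -(-1644)*(-4)² + 157 = -(-1644)*16 + 157 = -137*(-192) + 157 = 26304 + 157 = 26461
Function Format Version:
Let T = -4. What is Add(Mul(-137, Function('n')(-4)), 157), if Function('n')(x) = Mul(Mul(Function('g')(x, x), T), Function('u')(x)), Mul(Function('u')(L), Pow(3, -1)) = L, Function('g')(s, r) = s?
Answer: 26461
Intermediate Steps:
Function('u')(L) = Mul(3, L)
Function('n')(x) = Mul(-12, Pow(x, 2)) (Function('n')(x) = Mul(Mul(x, -4), Mul(3, x)) = Mul(Mul(-4, x), Mul(3, x)) = Mul(-12, Pow(x, 2)))
Add(Mul(-137, Function('n')(-4)), 157) = Add(Mul(-137, Mul(-12, Pow(-4, 2))), 157) = Add(Mul(-137, Mul(-12, 16)), 157) = Add(Mul(-137, -192), 157) = Add(26304, 157) = 26461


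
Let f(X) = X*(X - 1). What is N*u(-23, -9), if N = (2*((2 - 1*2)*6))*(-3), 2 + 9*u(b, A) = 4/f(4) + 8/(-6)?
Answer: 0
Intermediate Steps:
f(X) = X*(-1 + X)
u(b, A) = -⅓ (u(b, A) = -2/9 + (4/((4*(-1 + 4))) + 8/(-6))/9 = -2/9 + (4/((4*3)) + 8*(-⅙))/9 = -2/9 + (4/12 - 4/3)/9 = -2/9 + (4*(1/12) - 4/3)/9 = -2/9 + (⅓ - 4/3)/9 = -2/9 + (⅑)*(-1) = -2/9 - ⅑ = -⅓)
N = 0 (N = (2*((2 - 2)*6))*(-3) = (2*(0*6))*(-3) = (2*0)*(-3) = 0*(-3) = 0)
N*u(-23, -9) = 0*(-⅓) = 0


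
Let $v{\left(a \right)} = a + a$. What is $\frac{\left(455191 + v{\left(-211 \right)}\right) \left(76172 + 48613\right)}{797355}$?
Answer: $\frac{26831371}{377} \approx 71171.0$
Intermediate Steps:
$v{\left(a \right)} = 2 a$
$\frac{\left(455191 + v{\left(-211 \right)}\right) \left(76172 + 48613\right)}{797355} = \frac{\left(455191 + 2 \left(-211\right)\right) \left(76172 + 48613\right)}{797355} = \left(455191 - 422\right) 124785 \cdot \frac{1}{797355} = 454769 \cdot 124785 \cdot \frac{1}{797355} = 56748349665 \cdot \frac{1}{797355} = \frac{26831371}{377}$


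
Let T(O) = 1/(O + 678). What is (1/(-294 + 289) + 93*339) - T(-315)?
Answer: 57221137/1815 ≈ 31527.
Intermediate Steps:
T(O) = 1/(678 + O)
(1/(-294 + 289) + 93*339) - T(-315) = (1/(-294 + 289) + 93*339) - 1/(678 - 315) = (1/(-5) + 31527) - 1/363 = (-⅕ + 31527) - 1*1/363 = 157634/5 - 1/363 = 57221137/1815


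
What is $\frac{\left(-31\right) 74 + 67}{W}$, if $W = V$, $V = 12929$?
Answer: $- \frac{2227}{12929} \approx -0.17225$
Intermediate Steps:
$W = 12929$
$\frac{\left(-31\right) 74 + 67}{W} = \frac{\left(-31\right) 74 + 67}{12929} = \left(-2294 + 67\right) \frac{1}{12929} = \left(-2227\right) \frac{1}{12929} = - \frac{2227}{12929}$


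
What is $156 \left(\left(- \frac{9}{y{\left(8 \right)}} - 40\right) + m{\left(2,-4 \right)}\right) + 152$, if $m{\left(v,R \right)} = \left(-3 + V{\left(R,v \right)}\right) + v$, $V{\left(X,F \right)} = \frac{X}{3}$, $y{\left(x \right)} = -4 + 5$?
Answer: $-7856$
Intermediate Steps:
$y{\left(x \right)} = 1$
$V{\left(X,F \right)} = \frac{X}{3}$ ($V{\left(X,F \right)} = X \frac{1}{3} = \frac{X}{3}$)
$m{\left(v,R \right)} = -3 + v + \frac{R}{3}$ ($m{\left(v,R \right)} = \left(-3 + \frac{R}{3}\right) + v = -3 + v + \frac{R}{3}$)
$156 \left(\left(- \frac{9}{y{\left(8 \right)}} - 40\right) + m{\left(2,-4 \right)}\right) + 152 = 156 \left(\left(- \frac{9}{1} - 40\right) + \left(-3 + 2 + \frac{1}{3} \left(-4\right)\right)\right) + 152 = 156 \left(\left(\left(-9\right) 1 - 40\right) - \frac{7}{3}\right) + 152 = 156 \left(\left(-9 - 40\right) - \frac{7}{3}\right) + 152 = 156 \left(-49 - \frac{7}{3}\right) + 152 = 156 \left(- \frac{154}{3}\right) + 152 = -8008 + 152 = -7856$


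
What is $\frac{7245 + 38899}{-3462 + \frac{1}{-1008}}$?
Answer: $- \frac{46513152}{3489697} \approx -13.329$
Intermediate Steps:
$\frac{7245 + 38899}{-3462 + \frac{1}{-1008}} = \frac{46144}{-3462 - \frac{1}{1008}} = \frac{46144}{- \frac{3489697}{1008}} = 46144 \left(- \frac{1008}{3489697}\right) = - \frac{46513152}{3489697}$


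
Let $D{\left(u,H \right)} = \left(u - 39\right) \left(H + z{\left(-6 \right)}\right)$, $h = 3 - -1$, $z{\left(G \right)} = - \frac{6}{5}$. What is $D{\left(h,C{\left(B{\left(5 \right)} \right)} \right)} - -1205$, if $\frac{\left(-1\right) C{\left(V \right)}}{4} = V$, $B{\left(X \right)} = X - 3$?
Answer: $1527$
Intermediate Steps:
$B{\left(X \right)} = -3 + X$
$C{\left(V \right)} = - 4 V$
$z{\left(G \right)} = - \frac{6}{5}$ ($z{\left(G \right)} = \left(-6\right) \frac{1}{5} = - \frac{6}{5}$)
$h = 4$ ($h = 3 + 1 = 4$)
$D{\left(u,H \right)} = \left(-39 + u\right) \left(- \frac{6}{5} + H\right)$ ($D{\left(u,H \right)} = \left(u - 39\right) \left(H - \frac{6}{5}\right) = \left(-39 + u\right) \left(- \frac{6}{5} + H\right)$)
$D{\left(h,C{\left(B{\left(5 \right)} \right)} \right)} - -1205 = \left(\frac{234}{5} - 39 \left(- 4 \left(-3 + 5\right)\right) - \frac{24}{5} + - 4 \left(-3 + 5\right) 4\right) - -1205 = \left(\frac{234}{5} - 39 \left(\left(-4\right) 2\right) - \frac{24}{5} + \left(-4\right) 2 \cdot 4\right) + 1205 = \left(\frac{234}{5} - -312 - \frac{24}{5} - 32\right) + 1205 = \left(\frac{234}{5} + 312 - \frac{24}{5} - 32\right) + 1205 = 322 + 1205 = 1527$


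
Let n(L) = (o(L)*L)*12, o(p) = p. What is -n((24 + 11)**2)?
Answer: -18007500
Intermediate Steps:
n(L) = 12*L**2 (n(L) = (L*L)*12 = L**2*12 = 12*L**2)
-n((24 + 11)**2) = -12*((24 + 11)**2)**2 = -12*(35**2)**2 = -12*1225**2 = -12*1500625 = -1*18007500 = -18007500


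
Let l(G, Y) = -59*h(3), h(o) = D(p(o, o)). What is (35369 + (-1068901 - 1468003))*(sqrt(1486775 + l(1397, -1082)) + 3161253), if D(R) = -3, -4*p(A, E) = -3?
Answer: -7907985023355 - 5003070*sqrt(371738) ≈ -7.9110e+12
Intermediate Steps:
p(A, E) = 3/4 (p(A, E) = -1/4*(-3) = 3/4)
h(o) = -3
l(G, Y) = 177 (l(G, Y) = -59*(-3) = 177)
(35369 + (-1068901 - 1468003))*(sqrt(1486775 + l(1397, -1082)) + 3161253) = (35369 + (-1068901 - 1468003))*(sqrt(1486775 + 177) + 3161253) = (35369 - 2536904)*(sqrt(1486952) + 3161253) = -2501535*(2*sqrt(371738) + 3161253) = -2501535*(3161253 + 2*sqrt(371738)) = -7907985023355 - 5003070*sqrt(371738)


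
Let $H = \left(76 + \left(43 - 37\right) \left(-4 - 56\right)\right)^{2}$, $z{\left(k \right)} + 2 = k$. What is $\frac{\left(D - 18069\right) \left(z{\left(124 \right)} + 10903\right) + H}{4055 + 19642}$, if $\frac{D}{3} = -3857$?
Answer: $- \frac{326700344}{23697} \approx -13787.0$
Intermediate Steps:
$z{\left(k \right)} = -2 + k$
$D = -11571$ ($D = 3 \left(-3857\right) = -11571$)
$H = 80656$ ($H = \left(76 + 6 \left(-60\right)\right)^{2} = \left(76 - 360\right)^{2} = \left(-284\right)^{2} = 80656$)
$\frac{\left(D - 18069\right) \left(z{\left(124 \right)} + 10903\right) + H}{4055 + 19642} = \frac{\left(-11571 - 18069\right) \left(\left(-2 + 124\right) + 10903\right) + 80656}{4055 + 19642} = \frac{- 29640 \left(122 + 10903\right) + 80656}{23697} = \left(\left(-29640\right) 11025 + 80656\right) \frac{1}{23697} = \left(-326781000 + 80656\right) \frac{1}{23697} = \left(-326700344\right) \frac{1}{23697} = - \frac{326700344}{23697}$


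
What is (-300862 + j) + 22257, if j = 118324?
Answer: -160281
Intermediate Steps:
(-300862 + j) + 22257 = (-300862 + 118324) + 22257 = -182538 + 22257 = -160281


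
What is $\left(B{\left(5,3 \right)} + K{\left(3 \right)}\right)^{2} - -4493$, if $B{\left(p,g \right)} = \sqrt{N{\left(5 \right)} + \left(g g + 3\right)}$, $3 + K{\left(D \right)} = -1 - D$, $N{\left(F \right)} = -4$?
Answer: $4550 - 28 \sqrt{2} \approx 4510.4$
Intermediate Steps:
$K{\left(D \right)} = -4 - D$ ($K{\left(D \right)} = -3 - \left(1 + D\right) = -4 - D$)
$B{\left(p,g \right)} = \sqrt{-1 + g^{2}}$ ($B{\left(p,g \right)} = \sqrt{-4 + \left(g g + 3\right)} = \sqrt{-4 + \left(g^{2} + 3\right)} = \sqrt{-4 + \left(3 + g^{2}\right)} = \sqrt{-1 + g^{2}}$)
$\left(B{\left(5,3 \right)} + K{\left(3 \right)}\right)^{2} - -4493 = \left(\sqrt{-1 + 3^{2}} - 7\right)^{2} - -4493 = \left(\sqrt{-1 + 9} - 7\right)^{2} + 4493 = \left(\sqrt{8} - 7\right)^{2} + 4493 = \left(2 \sqrt{2} - 7\right)^{2} + 4493 = \left(-7 + 2 \sqrt{2}\right)^{2} + 4493 = 4493 + \left(-7 + 2 \sqrt{2}\right)^{2}$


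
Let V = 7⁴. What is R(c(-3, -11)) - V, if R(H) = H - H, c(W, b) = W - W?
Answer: -2401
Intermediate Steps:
c(W, b) = 0
R(H) = 0
V = 2401
R(c(-3, -11)) - V = 0 - 1*2401 = 0 - 2401 = -2401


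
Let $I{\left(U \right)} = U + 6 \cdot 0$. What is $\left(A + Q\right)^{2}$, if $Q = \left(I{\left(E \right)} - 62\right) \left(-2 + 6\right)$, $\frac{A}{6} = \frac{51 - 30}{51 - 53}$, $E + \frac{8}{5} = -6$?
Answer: $\frac{2913849}{25} \approx 1.1655 \cdot 10^{5}$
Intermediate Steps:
$E = - \frac{38}{5}$ ($E = - \frac{8}{5} - 6 = - \frac{38}{5} \approx -7.6$)
$A = -63$ ($A = 6 \frac{51 - 30}{51 - 53} = 6 \frac{21}{-2} = 6 \cdot 21 \left(- \frac{1}{2}\right) = 6 \left(- \frac{21}{2}\right) = -63$)
$I{\left(U \right)} = U$ ($I{\left(U \right)} = U + 0 = U$)
$Q = - \frac{1392}{5}$ ($Q = \left(- \frac{38}{5} - 62\right) \left(-2 + 6\right) = \left(- \frac{348}{5}\right) 4 = - \frac{1392}{5} \approx -278.4$)
$\left(A + Q\right)^{2} = \left(-63 - \frac{1392}{5}\right)^{2} = \left(- \frac{1707}{5}\right)^{2} = \frac{2913849}{25}$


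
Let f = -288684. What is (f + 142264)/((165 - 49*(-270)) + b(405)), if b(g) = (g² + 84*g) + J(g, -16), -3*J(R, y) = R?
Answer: -29284/42261 ≈ -0.69293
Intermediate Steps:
J(R, y) = -R/3
b(g) = g² + 251*g/3 (b(g) = (g² + 84*g) - g/3 = g² + 251*g/3)
(f + 142264)/((165 - 49*(-270)) + b(405)) = (-288684 + 142264)/((165 - 49*(-270)) + (⅓)*405*(251 + 3*405)) = -146420/((165 + 13230) + (⅓)*405*(251 + 1215)) = -146420/(13395 + (⅓)*405*1466) = -146420/(13395 + 197910) = -146420/211305 = -146420*1/211305 = -29284/42261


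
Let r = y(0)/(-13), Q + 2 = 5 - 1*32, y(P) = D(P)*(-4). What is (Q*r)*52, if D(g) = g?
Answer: 0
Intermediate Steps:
y(P) = -4*P (y(P) = P*(-4) = -4*P)
Q = -29 (Q = -2 + (5 - 1*32) = -2 + (5 - 32) = -2 - 27 = -29)
r = 0 (r = -4*0/(-13) = 0*(-1/13) = 0)
(Q*r)*52 = -29*0*52 = 0*52 = 0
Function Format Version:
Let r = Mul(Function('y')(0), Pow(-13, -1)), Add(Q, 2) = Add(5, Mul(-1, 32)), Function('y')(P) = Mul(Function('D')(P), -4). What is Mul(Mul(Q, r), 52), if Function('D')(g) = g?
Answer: 0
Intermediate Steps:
Function('y')(P) = Mul(-4, P) (Function('y')(P) = Mul(P, -4) = Mul(-4, P))
Q = -29 (Q = Add(-2, Add(5, Mul(-1, 32))) = Add(-2, Add(5, -32)) = Add(-2, -27) = -29)
r = 0 (r = Mul(Mul(-4, 0), Pow(-13, -1)) = Mul(0, Rational(-1, 13)) = 0)
Mul(Mul(Q, r), 52) = Mul(Mul(-29, 0), 52) = Mul(0, 52) = 0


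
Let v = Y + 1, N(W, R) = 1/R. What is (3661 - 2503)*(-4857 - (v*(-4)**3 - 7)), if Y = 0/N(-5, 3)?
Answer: -5542188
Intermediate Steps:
Y = 0 (Y = 0/(1/3) = 0*3 = 0)
v = 1 (v = 0 + 1 = 1)
(3661 - 2503)*(-4857 - (v*(-4)**3 - 7)) = (3661 - 2503)*(-4857 - (1*(-4)**3 - 7)) = 1158*(-4857 - (1*(-64) - 7)) = 1158*(-4857 - (-64 - 7)) = 1158*(-4857 - 1*(-71)) = 1158*(-4857 + 71) = 1158*(-4786) = -5542188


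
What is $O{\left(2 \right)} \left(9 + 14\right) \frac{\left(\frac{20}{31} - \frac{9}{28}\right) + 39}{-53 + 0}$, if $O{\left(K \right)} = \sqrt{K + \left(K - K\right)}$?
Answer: $- \frac{785059 \sqrt{2}}{46004} \approx -24.134$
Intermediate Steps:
$O{\left(K \right)} = \sqrt{K}$ ($O{\left(K \right)} = \sqrt{K + 0} = \sqrt{K}$)
$O{\left(2 \right)} \left(9 + 14\right) \frac{\left(\frac{20}{31} - \frac{9}{28}\right) + 39}{-53 + 0} = \sqrt{2} \left(9 + 14\right) \frac{\left(\frac{20}{31} - \frac{9}{28}\right) + 39}{-53 + 0} = \sqrt{2} \cdot 23 \frac{\left(20 \cdot \frac{1}{31} - \frac{9}{28}\right) + 39}{-53} = 23 \sqrt{2} \left(\left(\frac{20}{31} - \frac{9}{28}\right) + 39\right) \left(- \frac{1}{53}\right) = 23 \sqrt{2} \left(\frac{281}{868} + 39\right) \left(- \frac{1}{53}\right) = 23 \sqrt{2} \cdot \frac{34133}{868} \left(- \frac{1}{53}\right) = 23 \sqrt{2} \left(- \frac{34133}{46004}\right) = - \frac{785059 \sqrt{2}}{46004}$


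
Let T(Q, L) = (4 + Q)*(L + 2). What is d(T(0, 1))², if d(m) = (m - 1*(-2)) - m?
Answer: 4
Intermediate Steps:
T(Q, L) = (2 + L)*(4 + Q) (T(Q, L) = (4 + Q)*(2 + L) = (2 + L)*(4 + Q))
d(m) = 2 (d(m) = (m + 2) - m = (2 + m) - m = 2)
d(T(0, 1))² = 2² = 4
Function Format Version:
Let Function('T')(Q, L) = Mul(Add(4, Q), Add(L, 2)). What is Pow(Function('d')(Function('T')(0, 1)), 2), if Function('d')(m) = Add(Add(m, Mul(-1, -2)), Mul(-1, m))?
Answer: 4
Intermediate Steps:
Function('T')(Q, L) = Mul(Add(2, L), Add(4, Q)) (Function('T')(Q, L) = Mul(Add(4, Q), Add(2, L)) = Mul(Add(2, L), Add(4, Q)))
Function('d')(m) = 2 (Function('d')(m) = Add(Add(m, 2), Mul(-1, m)) = Add(Add(2, m), Mul(-1, m)) = 2)
Pow(Function('d')(Function('T')(0, 1)), 2) = Pow(2, 2) = 4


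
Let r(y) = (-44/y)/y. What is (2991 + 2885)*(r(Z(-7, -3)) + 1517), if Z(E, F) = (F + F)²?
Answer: 722009093/81 ≈ 8.9137e+6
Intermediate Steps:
Z(E, F) = 4*F² (Z(E, F) = (2*F)² = 4*F²)
r(y) = -44/y²
(2991 + 2885)*(r(Z(-7, -3)) + 1517) = (2991 + 2885)*(-44/(4*(-3)²)² + 1517) = 5876*(-44/(4*9)² + 1517) = 5876*(-44/36² + 1517) = 5876*(-44*1/1296 + 1517) = 5876*(-11/324 + 1517) = 5876*(491497/324) = 722009093/81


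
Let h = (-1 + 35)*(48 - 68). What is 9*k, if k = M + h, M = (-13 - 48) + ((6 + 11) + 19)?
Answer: -6345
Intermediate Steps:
M = -25 (M = -61 + (17 + 19) = -61 + 36 = -25)
h = -680 (h = 34*(-20) = -680)
k = -705 (k = -25 - 680 = -705)
9*k = 9*(-705) = -6345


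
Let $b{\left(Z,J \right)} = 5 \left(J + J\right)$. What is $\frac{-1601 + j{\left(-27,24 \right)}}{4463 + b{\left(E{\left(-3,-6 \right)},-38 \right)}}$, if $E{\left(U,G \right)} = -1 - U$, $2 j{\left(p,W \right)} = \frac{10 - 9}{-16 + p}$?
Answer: $- \frac{137687}{351138} \approx -0.39212$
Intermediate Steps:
$j{\left(p,W \right)} = \frac{1}{2 \left(-16 + p\right)}$ ($j{\left(p,W \right)} = \frac{\left(10 - 9\right) \frac{1}{-16 + p}}{2} = \frac{1 \frac{1}{-16 + p}}{2} = \frac{1}{2 \left(-16 + p\right)}$)
$b{\left(Z,J \right)} = 10 J$ ($b{\left(Z,J \right)} = 5 \cdot 2 J = 10 J$)
$\frac{-1601 + j{\left(-27,24 \right)}}{4463 + b{\left(E{\left(-3,-6 \right)},-38 \right)}} = \frac{-1601 + \frac{1}{2 \left(-16 - 27\right)}}{4463 + 10 \left(-38\right)} = \frac{-1601 + \frac{1}{2 \left(-43\right)}}{4463 - 380} = \frac{-1601 + \frac{1}{2} \left(- \frac{1}{43}\right)}{4083} = \left(-1601 - \frac{1}{86}\right) \frac{1}{4083} = \left(- \frac{137687}{86}\right) \frac{1}{4083} = - \frac{137687}{351138}$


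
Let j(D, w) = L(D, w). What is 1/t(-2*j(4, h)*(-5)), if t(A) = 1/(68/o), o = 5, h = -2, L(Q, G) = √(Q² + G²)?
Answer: 68/5 ≈ 13.600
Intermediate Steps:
L(Q, G) = √(G² + Q²)
j(D, w) = √(D² + w²) (j(D, w) = √(w² + D²) = √(D² + w²))
t(A) = 5/68 (t(A) = 1/(68/5) = 5/68)
1/t(-2*j(4, h)*(-5)) = 1/(5/68) = 68/5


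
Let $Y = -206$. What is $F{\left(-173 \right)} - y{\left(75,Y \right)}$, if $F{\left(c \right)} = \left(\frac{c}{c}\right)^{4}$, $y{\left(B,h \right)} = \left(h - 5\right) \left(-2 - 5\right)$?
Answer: $-1476$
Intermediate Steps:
$y{\left(B,h \right)} = 35 - 7 h$ ($y{\left(B,h \right)} = \left(-5 + h\right) \left(-2 - 5\right) = \left(-5 + h\right) \left(-7\right) = 35 - 7 h$)
$F{\left(c \right)} = 1$ ($F{\left(c \right)} = 1^{4} = 1$)
$F{\left(-173 \right)} - y{\left(75,Y \right)} = 1 - \left(35 - -1442\right) = 1 - \left(35 + 1442\right) = 1 - 1477 = -1476$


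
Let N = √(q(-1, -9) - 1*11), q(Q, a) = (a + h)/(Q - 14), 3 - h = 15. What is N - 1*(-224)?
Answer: 224 + 4*I*√15/5 ≈ 224.0 + 3.0984*I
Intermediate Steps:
h = -12 (h = 3 - 1*15 = 3 - 15 = -12)
q(Q, a) = (-12 + a)/(-14 + Q) (q(Q, a) = (a - 12)/(Q - 14) = (-12 + a)/(-14 + Q))
N = 4*I*√15/5 (N = √((-12 - 9)/(-14 - 1) - 1*11) = √(-21/(-15) - 11) = √(-1/15*(-21) - 11) = √(7/5 - 11) = √(-48/5) = 4*I*√15/5 ≈ 3.0984*I)
N - 1*(-224) = 4*I*√15/5 - 1*(-224) = 4*I*√15/5 + 224 = 224 + 4*I*√15/5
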